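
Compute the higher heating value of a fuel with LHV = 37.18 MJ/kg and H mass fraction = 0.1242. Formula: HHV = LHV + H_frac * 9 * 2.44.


HHV = LHV + H_frac * 9 * 2.44
= 37.18 + 0.1242 * 9 * 2.44
= 39.9074 MJ/kg

39.9074 MJ/kg


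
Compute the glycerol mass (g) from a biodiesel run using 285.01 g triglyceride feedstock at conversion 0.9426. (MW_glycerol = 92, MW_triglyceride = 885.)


glycerol = oil * conv * (92/885)
= 285.01 * 0.9426 * 92 / 885
= 27.9275 g

27.9275 g


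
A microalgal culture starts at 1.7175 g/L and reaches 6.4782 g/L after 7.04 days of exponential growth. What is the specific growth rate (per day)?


mu = ln(X2/X1) / dt
= ln(6.4782/1.7175) / 7.04
= 0.1886 per day

0.1886 per day


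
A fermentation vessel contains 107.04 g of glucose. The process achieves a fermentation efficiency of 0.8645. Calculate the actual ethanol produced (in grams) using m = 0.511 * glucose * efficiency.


Actual ethanol: m = 0.511 * 107.04 * 0.8645
m = 47.2859 g

47.2859 g


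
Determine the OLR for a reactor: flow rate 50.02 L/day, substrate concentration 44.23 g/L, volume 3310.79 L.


OLR = Q * S / V
= 50.02 * 44.23 / 3310.79
= 0.6682 g/L/day

0.6682 g/L/day


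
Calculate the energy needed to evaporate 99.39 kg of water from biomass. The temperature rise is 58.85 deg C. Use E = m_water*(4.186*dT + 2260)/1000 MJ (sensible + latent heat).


E = m_water * (4.186 * dT + 2260) / 1000
= 99.39 * (4.186 * 58.85 + 2260) / 1000
= 249.1057 MJ

249.1057 MJ


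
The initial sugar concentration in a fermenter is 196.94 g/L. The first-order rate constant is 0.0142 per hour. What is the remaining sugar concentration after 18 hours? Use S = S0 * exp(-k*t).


S = S0 * exp(-k * t)
S = 196.94 * exp(-0.0142 * 18)
S = 152.5205 g/L

152.5205 g/L


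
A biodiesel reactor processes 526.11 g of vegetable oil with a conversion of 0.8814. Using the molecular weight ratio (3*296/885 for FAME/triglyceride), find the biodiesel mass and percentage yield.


m_FAME = oil * conv * (3 * 296 / 885) = oil * conv * (888/885)
= 526.11 * 0.8814 * 888 / 885
= 465.2853 g
Y = m_FAME / oil * 100 = conv * (888/885) * 100
= 0.8814 * 888 / 885 * 100
= 88.44%

465.2853 g FAME; Y = 88.44%


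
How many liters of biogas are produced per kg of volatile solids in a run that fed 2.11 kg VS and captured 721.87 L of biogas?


Y = V / VS
= 721.87 / 2.11
= 342.1185 L/kg VS

342.1185 L/kg VS


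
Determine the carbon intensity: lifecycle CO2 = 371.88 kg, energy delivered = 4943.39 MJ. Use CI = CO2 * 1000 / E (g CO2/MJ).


CI = CO2 * 1000 / E
= 371.88 * 1000 / 4943.39
= 75.2277 g CO2/MJ

75.2277 g CO2/MJ


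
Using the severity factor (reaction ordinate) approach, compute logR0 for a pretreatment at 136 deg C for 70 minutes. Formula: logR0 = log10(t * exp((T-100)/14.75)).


logR0 = log10(t * exp((T - 100) / 14.75))
= log10(70 * exp((136 - 100) / 14.75))
= 2.9051

2.9051


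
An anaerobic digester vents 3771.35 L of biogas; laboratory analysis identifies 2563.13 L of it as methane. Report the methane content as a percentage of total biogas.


CH4% = V_CH4 / V_total * 100
= 2563.13 / 3771.35 * 100
= 67.9632%

67.9632%


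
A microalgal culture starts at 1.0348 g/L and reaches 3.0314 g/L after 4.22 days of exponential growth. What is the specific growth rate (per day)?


mu = ln(X2/X1) / dt
= ln(3.0314/1.0348) / 4.22
= 0.2547 per day

0.2547 per day


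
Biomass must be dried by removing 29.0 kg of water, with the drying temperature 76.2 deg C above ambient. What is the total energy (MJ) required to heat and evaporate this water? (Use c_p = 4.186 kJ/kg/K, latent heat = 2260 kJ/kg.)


E = m_water * (4.186 * dT + 2260) / 1000
= 29.0 * (4.186 * 76.2 + 2260) / 1000
= 74.7902 MJ

74.7902 MJ


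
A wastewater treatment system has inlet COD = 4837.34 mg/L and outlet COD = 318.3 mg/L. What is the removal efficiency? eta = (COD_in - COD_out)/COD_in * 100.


eta = (COD_in - COD_out) / COD_in * 100
= (4837.34 - 318.3) / 4837.34 * 100
= 93.4199%

93.4199%


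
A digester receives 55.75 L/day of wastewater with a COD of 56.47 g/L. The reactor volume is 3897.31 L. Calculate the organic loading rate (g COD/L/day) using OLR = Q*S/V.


OLR = Q * S / V
= 55.75 * 56.47 / 3897.31
= 0.8078 g/L/day

0.8078 g/L/day


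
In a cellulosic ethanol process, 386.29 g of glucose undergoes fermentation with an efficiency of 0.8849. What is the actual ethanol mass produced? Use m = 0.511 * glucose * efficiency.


Actual ethanol: m = 0.511 * 386.29 * 0.8849
m = 174.6741 g

174.6741 g


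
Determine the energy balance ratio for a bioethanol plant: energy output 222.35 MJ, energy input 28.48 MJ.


EROI = E_out / E_in
= 222.35 / 28.48
= 7.8072

7.8072


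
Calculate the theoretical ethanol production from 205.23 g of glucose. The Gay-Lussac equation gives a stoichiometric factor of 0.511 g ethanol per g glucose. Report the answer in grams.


Theoretical ethanol yield: m_EtOH = 0.511 * m_glucose
m_EtOH = 0.511 * 205.23 = 104.8725 g

104.8725 g


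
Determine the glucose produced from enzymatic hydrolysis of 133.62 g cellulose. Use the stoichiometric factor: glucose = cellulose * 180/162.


glucose = cellulose * 180/162
= 133.62 * 180/162
= 148.4667 g

148.4667 g


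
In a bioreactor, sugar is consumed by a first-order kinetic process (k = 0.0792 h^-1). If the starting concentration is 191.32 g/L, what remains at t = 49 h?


S = S0 * exp(-k * t)
S = 191.32 * exp(-0.0792 * 49)
S = 3.9478 g/L

3.9478 g/L


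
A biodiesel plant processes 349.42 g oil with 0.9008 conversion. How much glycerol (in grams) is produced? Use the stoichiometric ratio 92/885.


glycerol = oil * conv * (92/885)
= 349.42 * 0.9008 * 92 / 885
= 32.7206 g

32.7206 g


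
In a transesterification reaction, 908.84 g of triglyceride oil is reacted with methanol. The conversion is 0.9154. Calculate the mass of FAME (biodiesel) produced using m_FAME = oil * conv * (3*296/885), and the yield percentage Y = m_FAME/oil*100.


m_FAME = oil * conv * (3 * 296 / 885) = oil * conv * (888/885)
= 908.84 * 0.9154 * 888 / 885
= 834.7723 g
Y = m_FAME / oil * 100 = conv * (888/885) * 100
= 0.9154 * 888 / 885 * 100
= 91.85%

834.7723 g FAME; Y = 91.85%


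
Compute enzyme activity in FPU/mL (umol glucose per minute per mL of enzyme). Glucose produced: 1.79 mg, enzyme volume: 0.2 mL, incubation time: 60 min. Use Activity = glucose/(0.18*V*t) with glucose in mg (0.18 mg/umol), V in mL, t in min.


Activity = glucose_mg / (0.18 mg/umol * V_mL * t_min)
= 1.79 / (0.18 * 0.2 * 60)
= 0.8287 FPU/mL

0.8287 FPU/mL


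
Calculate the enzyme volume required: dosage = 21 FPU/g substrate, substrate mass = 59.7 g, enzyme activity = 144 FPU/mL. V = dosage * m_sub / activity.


V = dosage * m_sub / activity
V = 21 * 59.7 / 144
V = 8.7063 mL

8.7063 mL


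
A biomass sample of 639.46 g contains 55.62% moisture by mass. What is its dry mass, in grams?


Wd = Ww * (1 - MC/100)
= 639.46 * (1 - 55.62/100)
= 283.7923 g

283.7923 g


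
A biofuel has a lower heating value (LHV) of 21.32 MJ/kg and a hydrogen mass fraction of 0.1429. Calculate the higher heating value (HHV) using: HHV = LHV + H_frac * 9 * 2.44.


HHV = LHV + H_frac * 9 * 2.44
= 21.32 + 0.1429 * 9 * 2.44
= 24.4581 MJ/kg

24.4581 MJ/kg


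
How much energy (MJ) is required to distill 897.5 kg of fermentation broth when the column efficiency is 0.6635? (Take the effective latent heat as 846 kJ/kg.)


E = m * 846 / (eta * 1000)
= 897.5 * 846 / (0.6635 * 1000)
= 1144.3632 MJ

1144.3632 MJ


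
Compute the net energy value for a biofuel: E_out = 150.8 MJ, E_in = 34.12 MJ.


NEV = E_out - E_in
= 150.8 - 34.12
= 116.6800 MJ

116.6800 MJ


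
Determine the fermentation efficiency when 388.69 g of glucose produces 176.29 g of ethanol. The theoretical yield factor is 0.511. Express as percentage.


Fermentation efficiency = (actual / (0.511 * glucose)) * 100
= (176.29 / (0.511 * 388.69)) * 100
= 88.7572%

88.7572%


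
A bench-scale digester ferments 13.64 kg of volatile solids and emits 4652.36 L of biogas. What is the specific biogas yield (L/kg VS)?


Y = V / VS
= 4652.36 / 13.64
= 341.0821 L/kg VS

341.0821 L/kg VS


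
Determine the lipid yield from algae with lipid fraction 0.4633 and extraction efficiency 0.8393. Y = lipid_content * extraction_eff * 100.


Y = lipid_content * extraction_eff * 100
= 0.4633 * 0.8393 * 100
= 38.8848%

38.8848%


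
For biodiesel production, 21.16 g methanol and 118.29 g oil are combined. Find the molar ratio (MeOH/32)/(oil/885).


Molar ratio = n_MeOH / n_oil = (MeOH/32) / (oil/885) = (MeOH * 885) / (32 * oil)
= (21.16 * 885) / (32 * 118.29)
= 4.9472

4.9472


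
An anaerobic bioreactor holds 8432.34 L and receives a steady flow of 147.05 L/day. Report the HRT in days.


HRT = V / Q
= 8432.34 / 147.05
= 57.3434 days

57.3434 days


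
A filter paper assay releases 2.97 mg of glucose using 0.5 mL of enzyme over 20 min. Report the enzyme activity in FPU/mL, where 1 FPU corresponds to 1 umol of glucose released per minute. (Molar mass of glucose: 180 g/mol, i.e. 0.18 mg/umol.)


Activity = glucose_mg / (0.18 mg/umol * V_mL * t_min)
= 2.97 / (0.18 * 0.5 * 20)
= 1.6500 FPU/mL

1.6500 FPU/mL


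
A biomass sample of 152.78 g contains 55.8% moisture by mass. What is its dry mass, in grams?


Wd = Ww * (1 - MC/100)
= 152.78 * (1 - 55.8/100)
= 67.5288 g

67.5288 g


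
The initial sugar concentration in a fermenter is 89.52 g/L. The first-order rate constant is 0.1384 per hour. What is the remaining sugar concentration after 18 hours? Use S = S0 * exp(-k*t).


S = S0 * exp(-k * t)
S = 89.52 * exp(-0.1384 * 18)
S = 7.4132 g/L

7.4132 g/L


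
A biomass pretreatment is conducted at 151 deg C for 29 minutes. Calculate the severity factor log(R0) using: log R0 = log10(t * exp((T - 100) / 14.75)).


logR0 = log10(t * exp((T - 100) / 14.75))
= log10(29 * exp((151 - 100) / 14.75))
= 2.9640

2.9640


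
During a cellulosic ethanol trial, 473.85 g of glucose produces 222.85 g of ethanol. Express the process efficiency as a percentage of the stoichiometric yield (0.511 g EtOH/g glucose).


Fermentation efficiency = (actual / (0.511 * glucose)) * 100
= (222.85 / (0.511 * 473.85)) * 100
= 92.0345%

92.0345%


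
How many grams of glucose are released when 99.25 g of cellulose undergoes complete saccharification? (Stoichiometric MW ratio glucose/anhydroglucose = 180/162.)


glucose = cellulose * 180/162
= 99.25 * 180/162
= 110.2778 g

110.2778 g


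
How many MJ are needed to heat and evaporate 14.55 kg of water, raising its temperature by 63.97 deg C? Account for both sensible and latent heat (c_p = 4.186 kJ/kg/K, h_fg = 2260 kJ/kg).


E = m_water * (4.186 * dT + 2260) / 1000
= 14.55 * (4.186 * 63.97 + 2260) / 1000
= 36.7792 MJ

36.7792 MJ


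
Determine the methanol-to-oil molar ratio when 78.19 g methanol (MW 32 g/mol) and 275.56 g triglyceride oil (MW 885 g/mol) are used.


Molar ratio = n_MeOH / n_oil = (MeOH/32) / (oil/885) = (MeOH * 885) / (32 * oil)
= (78.19 * 885) / (32 * 275.56)
= 7.8474

7.8474


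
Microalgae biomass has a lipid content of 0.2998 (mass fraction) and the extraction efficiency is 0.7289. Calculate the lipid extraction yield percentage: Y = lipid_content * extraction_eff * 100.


Y = lipid_content * extraction_eff * 100
= 0.2998 * 0.7289 * 100
= 21.8524%

21.8524%


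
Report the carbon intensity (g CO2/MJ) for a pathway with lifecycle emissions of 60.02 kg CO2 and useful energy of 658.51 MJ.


CI = CO2 * 1000 / E
= 60.02 * 1000 / 658.51
= 91.1452 g CO2/MJ

91.1452 g CO2/MJ


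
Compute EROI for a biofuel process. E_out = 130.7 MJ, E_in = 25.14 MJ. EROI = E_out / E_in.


EROI = E_out / E_in
= 130.7 / 25.14
= 5.1989

5.1989


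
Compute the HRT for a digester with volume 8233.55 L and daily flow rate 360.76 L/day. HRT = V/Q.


HRT = V / Q
= 8233.55 / 360.76
= 22.8228 days

22.8228 days


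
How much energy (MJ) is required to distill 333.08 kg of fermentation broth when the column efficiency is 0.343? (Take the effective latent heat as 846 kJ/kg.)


E = m * 846 / (eta * 1000)
= 333.08 * 846 / (0.343 * 1000)
= 821.5326 MJ

821.5326 MJ


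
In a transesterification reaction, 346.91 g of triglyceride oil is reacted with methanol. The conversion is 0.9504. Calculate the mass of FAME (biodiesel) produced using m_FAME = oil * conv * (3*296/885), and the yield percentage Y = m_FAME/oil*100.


m_FAME = oil * conv * (3 * 296 / 885) = oil * conv * (888/885)
= 346.91 * 0.9504 * 888 / 885
= 330.8209 g
Y = m_FAME / oil * 100 = conv * (888/885) * 100
= 0.9504 * 888 / 885 * 100
= 95.36%

330.8209 g FAME; Y = 95.36%


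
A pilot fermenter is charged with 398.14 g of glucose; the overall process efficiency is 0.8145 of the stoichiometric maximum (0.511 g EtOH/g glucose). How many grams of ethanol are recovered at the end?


Actual ethanol: m = 0.511 * 398.14 * 0.8145
m = 165.7097 g

165.7097 g


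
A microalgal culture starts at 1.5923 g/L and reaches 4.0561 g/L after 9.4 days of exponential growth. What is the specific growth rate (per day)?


mu = ln(X2/X1) / dt
= ln(4.0561/1.5923) / 9.4
= 0.0995 per day

0.0995 per day


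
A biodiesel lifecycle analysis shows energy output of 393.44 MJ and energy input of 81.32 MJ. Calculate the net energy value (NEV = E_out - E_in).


NEV = E_out - E_in
= 393.44 - 81.32
= 312.1200 MJ

312.1200 MJ


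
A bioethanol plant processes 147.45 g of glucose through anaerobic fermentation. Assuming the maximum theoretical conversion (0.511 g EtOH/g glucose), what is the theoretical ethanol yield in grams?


Theoretical ethanol yield: m_EtOH = 0.511 * m_glucose
m_EtOH = 0.511 * 147.45 = 75.3469 g

75.3469 g


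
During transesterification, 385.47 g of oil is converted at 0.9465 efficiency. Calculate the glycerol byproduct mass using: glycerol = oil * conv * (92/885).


glycerol = oil * conv * (92/885)
= 385.47 * 0.9465 * 92 / 885
= 37.9276 g

37.9276 g


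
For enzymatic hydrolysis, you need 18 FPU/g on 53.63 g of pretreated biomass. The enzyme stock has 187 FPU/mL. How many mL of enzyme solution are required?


V = dosage * m_sub / activity
V = 18 * 53.63 / 187
V = 5.1622 mL

5.1622 mL


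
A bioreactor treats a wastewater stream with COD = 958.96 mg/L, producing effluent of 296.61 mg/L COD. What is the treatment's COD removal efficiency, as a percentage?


eta = (COD_in - COD_out) / COD_in * 100
= (958.96 - 296.61) / 958.96 * 100
= 69.0696%

69.0696%


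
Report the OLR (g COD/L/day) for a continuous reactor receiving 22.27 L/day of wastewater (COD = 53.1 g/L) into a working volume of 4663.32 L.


OLR = Q * S / V
= 22.27 * 53.1 / 4663.32
= 0.2536 g/L/day

0.2536 g/L/day


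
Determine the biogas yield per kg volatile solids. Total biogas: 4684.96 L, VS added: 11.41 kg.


Y = V / VS
= 4684.96 / 11.41
= 410.6012 L/kg VS

410.6012 L/kg VS


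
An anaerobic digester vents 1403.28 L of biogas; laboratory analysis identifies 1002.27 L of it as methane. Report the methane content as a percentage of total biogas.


CH4% = V_CH4 / V_total * 100
= 1002.27 / 1403.28 * 100
= 71.4234%

71.4234%


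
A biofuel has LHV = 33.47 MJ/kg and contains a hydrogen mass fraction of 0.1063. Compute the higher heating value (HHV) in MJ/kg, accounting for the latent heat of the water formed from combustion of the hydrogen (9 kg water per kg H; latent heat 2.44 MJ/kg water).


HHV = LHV + H_frac * 9 * 2.44
= 33.47 + 0.1063 * 9 * 2.44
= 35.8043 MJ/kg

35.8043 MJ/kg


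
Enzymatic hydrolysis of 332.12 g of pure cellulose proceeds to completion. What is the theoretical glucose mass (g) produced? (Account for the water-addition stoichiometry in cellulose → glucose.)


glucose = cellulose * 180/162
= 332.12 * 180/162
= 369.0222 g

369.0222 g


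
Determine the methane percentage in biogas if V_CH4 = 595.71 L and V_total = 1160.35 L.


CH4% = V_CH4 / V_total * 100
= 595.71 / 1160.35 * 100
= 51.3388%

51.3388%


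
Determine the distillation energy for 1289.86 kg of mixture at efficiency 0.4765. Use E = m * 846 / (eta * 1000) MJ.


E = m * 846 / (eta * 1000)
= 1289.86 * 846 / (0.4765 * 1000)
= 2290.0767 MJ

2290.0767 MJ


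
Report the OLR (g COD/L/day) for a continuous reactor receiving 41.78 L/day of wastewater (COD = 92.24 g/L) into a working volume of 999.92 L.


OLR = Q * S / V
= 41.78 * 92.24 / 999.92
= 3.8541 g/L/day

3.8541 g/L/day


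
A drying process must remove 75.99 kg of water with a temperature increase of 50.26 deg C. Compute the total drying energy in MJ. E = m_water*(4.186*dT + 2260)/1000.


E = m_water * (4.186 * dT + 2260) / 1000
= 75.99 * (4.186 * 50.26 + 2260) / 1000
= 187.7248 MJ

187.7248 MJ


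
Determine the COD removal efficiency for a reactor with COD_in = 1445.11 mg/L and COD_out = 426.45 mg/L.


eta = (COD_in - COD_out) / COD_in * 100
= (1445.11 - 426.45) / 1445.11 * 100
= 70.4901%

70.4901%


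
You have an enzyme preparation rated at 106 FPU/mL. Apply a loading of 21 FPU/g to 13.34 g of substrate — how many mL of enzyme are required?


V = dosage * m_sub / activity
V = 21 * 13.34 / 106
V = 2.6428 mL

2.6428 mL


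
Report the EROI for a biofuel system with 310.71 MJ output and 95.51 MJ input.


EROI = E_out / E_in
= 310.71 / 95.51
= 3.2532

3.2532


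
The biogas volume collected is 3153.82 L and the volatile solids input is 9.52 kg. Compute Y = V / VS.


Y = V / VS
= 3153.82 / 9.52
= 331.2836 L/kg VS

331.2836 L/kg VS


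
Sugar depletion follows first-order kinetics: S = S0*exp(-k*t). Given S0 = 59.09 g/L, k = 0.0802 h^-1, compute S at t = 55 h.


S = S0 * exp(-k * t)
S = 59.09 * exp(-0.0802 * 55)
S = 0.7175 g/L

0.7175 g/L


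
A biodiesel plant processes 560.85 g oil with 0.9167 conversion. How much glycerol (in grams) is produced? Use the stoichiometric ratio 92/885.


glycerol = oil * conv * (92/885)
= 560.85 * 0.9167 * 92 / 885
= 53.4464 g

53.4464 g


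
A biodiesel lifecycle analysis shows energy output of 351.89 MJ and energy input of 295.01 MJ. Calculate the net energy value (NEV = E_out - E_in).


NEV = E_out - E_in
= 351.89 - 295.01
= 56.8800 MJ

56.8800 MJ


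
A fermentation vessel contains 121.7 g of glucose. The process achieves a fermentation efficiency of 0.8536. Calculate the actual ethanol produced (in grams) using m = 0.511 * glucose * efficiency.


Actual ethanol: m = 0.511 * 121.7 * 0.8536
m = 53.0843 g

53.0843 g


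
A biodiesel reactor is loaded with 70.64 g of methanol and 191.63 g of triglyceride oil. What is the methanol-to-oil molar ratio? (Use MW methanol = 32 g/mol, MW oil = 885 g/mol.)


Molar ratio = n_MeOH / n_oil = (MeOH/32) / (oil/885) = (MeOH * 885) / (32 * oil)
= (70.64 * 885) / (32 * 191.63)
= 10.1948

10.1948


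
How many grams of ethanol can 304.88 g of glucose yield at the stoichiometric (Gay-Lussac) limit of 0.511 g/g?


Theoretical ethanol yield: m_EtOH = 0.511 * m_glucose
m_EtOH = 0.511 * 304.88 = 155.7937 g

155.7937 g


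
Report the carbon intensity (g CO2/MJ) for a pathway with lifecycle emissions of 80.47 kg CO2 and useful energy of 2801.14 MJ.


CI = CO2 * 1000 / E
= 80.47 * 1000 / 2801.14
= 28.7276 g CO2/MJ

28.7276 g CO2/MJ


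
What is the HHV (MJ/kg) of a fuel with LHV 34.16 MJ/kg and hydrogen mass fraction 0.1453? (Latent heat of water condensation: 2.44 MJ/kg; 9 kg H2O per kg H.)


HHV = LHV + H_frac * 9 * 2.44
= 34.16 + 0.1453 * 9 * 2.44
= 37.3508 MJ/kg

37.3508 MJ/kg


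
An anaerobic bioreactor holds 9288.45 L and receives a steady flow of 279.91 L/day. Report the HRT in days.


HRT = V / Q
= 9288.45 / 279.91
= 33.1837 days

33.1837 days


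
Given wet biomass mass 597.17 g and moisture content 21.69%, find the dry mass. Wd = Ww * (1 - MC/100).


Wd = Ww * (1 - MC/100)
= 597.17 * (1 - 21.69/100)
= 467.6438 g

467.6438 g


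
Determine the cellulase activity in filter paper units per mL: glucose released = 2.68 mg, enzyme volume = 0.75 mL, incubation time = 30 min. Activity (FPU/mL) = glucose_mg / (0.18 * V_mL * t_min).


Activity = glucose_mg / (0.18 mg/umol * V_mL * t_min)
= 2.68 / (0.18 * 0.75 * 30)
= 0.6617 FPU/mL

0.6617 FPU/mL


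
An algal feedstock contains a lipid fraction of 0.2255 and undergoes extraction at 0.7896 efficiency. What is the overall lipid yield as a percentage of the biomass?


Y = lipid_content * extraction_eff * 100
= 0.2255 * 0.7896 * 100
= 17.8055%

17.8055%


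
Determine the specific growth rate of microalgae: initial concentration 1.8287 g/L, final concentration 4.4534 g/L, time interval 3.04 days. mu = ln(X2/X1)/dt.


mu = ln(X2/X1) / dt
= ln(4.4534/1.8287) / 3.04
= 0.2928 per day

0.2928 per day


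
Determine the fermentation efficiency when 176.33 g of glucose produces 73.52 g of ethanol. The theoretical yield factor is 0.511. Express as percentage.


Fermentation efficiency = (actual / (0.511 * glucose)) * 100
= (73.52 / (0.511 * 176.33)) * 100
= 81.5940%

81.5940%


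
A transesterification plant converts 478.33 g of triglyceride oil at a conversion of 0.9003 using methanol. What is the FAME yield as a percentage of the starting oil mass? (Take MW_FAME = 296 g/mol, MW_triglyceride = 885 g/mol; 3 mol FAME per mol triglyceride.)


m_FAME = oil * conv * (3 * 296 / 885) = oil * conv * (888/885)
= 478.33 * 0.9003 * 888 / 885
= 432.1003 g
Y = m_FAME / oil * 100 = conv * (888/885) * 100
= 0.9003 * 888 / 885 * 100
= 90.34%

90.34%


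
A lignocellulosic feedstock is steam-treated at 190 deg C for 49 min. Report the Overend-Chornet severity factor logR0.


logR0 = log10(t * exp((T - 100) / 14.75))
= log10(49 * exp((190 - 100) / 14.75))
= 4.3401

4.3401


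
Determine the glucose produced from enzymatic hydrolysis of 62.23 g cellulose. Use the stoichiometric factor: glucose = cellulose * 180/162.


glucose = cellulose * 180/162
= 62.23 * 180/162
= 69.1444 g

69.1444 g


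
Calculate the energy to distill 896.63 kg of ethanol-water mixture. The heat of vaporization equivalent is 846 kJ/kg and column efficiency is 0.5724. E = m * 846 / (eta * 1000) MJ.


E = m * 846 / (eta * 1000)
= 896.63 * 846 / (0.5724 * 1000)
= 1325.2079 MJ

1325.2079 MJ


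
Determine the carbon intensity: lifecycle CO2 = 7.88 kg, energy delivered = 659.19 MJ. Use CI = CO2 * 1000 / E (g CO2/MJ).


CI = CO2 * 1000 / E
= 7.88 * 1000 / 659.19
= 11.9541 g CO2/MJ

11.9541 g CO2/MJ


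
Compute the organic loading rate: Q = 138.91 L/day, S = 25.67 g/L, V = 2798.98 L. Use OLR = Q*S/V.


OLR = Q * S / V
= 138.91 * 25.67 / 2798.98
= 1.2740 g/L/day

1.2740 g/L/day


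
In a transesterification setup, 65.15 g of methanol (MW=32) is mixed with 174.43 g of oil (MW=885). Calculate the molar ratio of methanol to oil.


Molar ratio = n_MeOH / n_oil = (MeOH/32) / (oil/885) = (MeOH * 885) / (32 * oil)
= (65.15 * 885) / (32 * 174.43)
= 10.3297

10.3297


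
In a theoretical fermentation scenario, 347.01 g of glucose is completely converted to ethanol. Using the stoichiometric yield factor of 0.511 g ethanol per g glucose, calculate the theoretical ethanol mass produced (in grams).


Theoretical ethanol yield: m_EtOH = 0.511 * m_glucose
m_EtOH = 0.511 * 347.01 = 177.3221 g

177.3221 g


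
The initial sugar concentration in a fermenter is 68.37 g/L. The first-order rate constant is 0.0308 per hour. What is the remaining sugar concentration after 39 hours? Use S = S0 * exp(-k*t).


S = S0 * exp(-k * t)
S = 68.37 * exp(-0.0308 * 39)
S = 20.5680 g/L

20.5680 g/L


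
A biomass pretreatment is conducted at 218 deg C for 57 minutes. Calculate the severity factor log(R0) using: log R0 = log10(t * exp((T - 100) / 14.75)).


logR0 = log10(t * exp((T - 100) / 14.75))
= log10(57 * exp((218 - 100) / 14.75))
= 5.2302

5.2302


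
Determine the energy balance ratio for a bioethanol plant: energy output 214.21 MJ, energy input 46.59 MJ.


EROI = E_out / E_in
= 214.21 / 46.59
= 4.5978

4.5978


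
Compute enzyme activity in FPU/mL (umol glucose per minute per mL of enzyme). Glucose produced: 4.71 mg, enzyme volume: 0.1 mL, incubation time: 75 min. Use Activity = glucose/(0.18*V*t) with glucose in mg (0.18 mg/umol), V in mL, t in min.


Activity = glucose_mg / (0.18 mg/umol * V_mL * t_min)
= 4.71 / (0.18 * 0.1 * 75)
= 3.4889 FPU/mL

3.4889 FPU/mL


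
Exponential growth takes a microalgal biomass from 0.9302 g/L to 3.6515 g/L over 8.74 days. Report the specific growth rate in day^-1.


mu = ln(X2/X1) / dt
= ln(3.6515/0.9302) / 8.74
= 0.1565 per day

0.1565 per day


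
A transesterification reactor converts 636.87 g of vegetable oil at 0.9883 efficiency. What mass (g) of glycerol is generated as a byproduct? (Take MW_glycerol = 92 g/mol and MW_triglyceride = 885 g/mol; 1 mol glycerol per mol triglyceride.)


glycerol = oil * conv * (92/885)
= 636.87 * 0.9883 * 92 / 885
= 65.4311 g

65.4311 g


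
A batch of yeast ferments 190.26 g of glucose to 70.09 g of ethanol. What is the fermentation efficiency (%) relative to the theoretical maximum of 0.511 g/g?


Fermentation efficiency = (actual / (0.511 * glucose)) * 100
= (70.09 / (0.511 * 190.26)) * 100
= 72.0921%

72.0921%


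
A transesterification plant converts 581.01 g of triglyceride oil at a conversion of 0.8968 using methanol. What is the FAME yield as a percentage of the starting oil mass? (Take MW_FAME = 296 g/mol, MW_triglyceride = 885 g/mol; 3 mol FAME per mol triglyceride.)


m_FAME = oil * conv * (3 * 296 / 885) = oil * conv * (888/885)
= 581.01 * 0.8968 * 888 / 885
= 522.8160 g
Y = m_FAME / oil * 100 = conv * (888/885) * 100
= 0.8968 * 888 / 885 * 100
= 89.98%

89.98%


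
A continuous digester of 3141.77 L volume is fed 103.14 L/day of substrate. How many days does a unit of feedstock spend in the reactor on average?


HRT = V / Q
= 3141.77 / 103.14
= 30.4612 days

30.4612 days


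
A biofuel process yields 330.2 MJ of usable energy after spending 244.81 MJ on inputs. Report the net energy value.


NEV = E_out - E_in
= 330.2 - 244.81
= 85.3900 MJ

85.3900 MJ


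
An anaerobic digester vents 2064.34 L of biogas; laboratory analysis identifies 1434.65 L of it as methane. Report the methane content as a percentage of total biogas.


CH4% = V_CH4 / V_total * 100
= 1434.65 / 2064.34 * 100
= 69.4968%

69.4968%


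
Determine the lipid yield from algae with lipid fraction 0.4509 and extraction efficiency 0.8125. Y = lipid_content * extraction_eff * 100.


Y = lipid_content * extraction_eff * 100
= 0.4509 * 0.8125 * 100
= 36.6356%

36.6356%


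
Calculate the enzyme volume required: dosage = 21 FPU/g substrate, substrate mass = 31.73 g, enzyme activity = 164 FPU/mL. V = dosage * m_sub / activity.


V = dosage * m_sub / activity
V = 21 * 31.73 / 164
V = 4.0630 mL

4.0630 mL


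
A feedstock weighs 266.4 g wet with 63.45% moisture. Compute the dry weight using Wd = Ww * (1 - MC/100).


Wd = Ww * (1 - MC/100)
= 266.4 * (1 - 63.45/100)
= 97.3692 g

97.3692 g


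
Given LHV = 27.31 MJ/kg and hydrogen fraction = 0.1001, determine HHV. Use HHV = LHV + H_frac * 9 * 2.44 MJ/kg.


HHV = LHV + H_frac * 9 * 2.44
= 27.31 + 0.1001 * 9 * 2.44
= 29.5082 MJ/kg

29.5082 MJ/kg


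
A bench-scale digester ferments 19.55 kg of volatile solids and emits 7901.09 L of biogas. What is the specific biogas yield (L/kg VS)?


Y = V / VS
= 7901.09 / 19.55
= 404.1478 L/kg VS

404.1478 L/kg VS


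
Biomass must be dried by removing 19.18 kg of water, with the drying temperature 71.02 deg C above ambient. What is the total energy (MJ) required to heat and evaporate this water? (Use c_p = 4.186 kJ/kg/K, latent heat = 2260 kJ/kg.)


E = m_water * (4.186 * dT + 2260) / 1000
= 19.18 * (4.186 * 71.02 + 2260) / 1000
= 49.0488 MJ

49.0488 MJ


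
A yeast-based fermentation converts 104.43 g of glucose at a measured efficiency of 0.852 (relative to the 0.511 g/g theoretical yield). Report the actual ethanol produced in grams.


Actual ethanol: m = 0.511 * 104.43 * 0.852
m = 45.4659 g

45.4659 g


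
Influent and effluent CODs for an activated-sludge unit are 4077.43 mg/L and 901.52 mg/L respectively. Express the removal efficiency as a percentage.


eta = (COD_in - COD_out) / COD_in * 100
= (4077.43 - 901.52) / 4077.43 * 100
= 77.8900%

77.8900%


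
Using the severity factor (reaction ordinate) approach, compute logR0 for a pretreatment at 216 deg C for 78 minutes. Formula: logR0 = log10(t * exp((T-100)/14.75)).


logR0 = log10(t * exp((T - 100) / 14.75))
= log10(78 * exp((216 - 100) / 14.75))
= 5.3076

5.3076


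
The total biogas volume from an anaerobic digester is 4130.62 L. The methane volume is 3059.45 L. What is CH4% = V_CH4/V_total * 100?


CH4% = V_CH4 / V_total * 100
= 3059.45 / 4130.62 * 100
= 74.0676%

74.0676%


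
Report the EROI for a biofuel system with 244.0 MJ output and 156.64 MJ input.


EROI = E_out / E_in
= 244.0 / 156.64
= 1.5577

1.5577


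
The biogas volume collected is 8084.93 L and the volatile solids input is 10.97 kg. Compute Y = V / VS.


Y = V / VS
= 8084.93 / 10.97
= 737.0036 L/kg VS

737.0036 L/kg VS


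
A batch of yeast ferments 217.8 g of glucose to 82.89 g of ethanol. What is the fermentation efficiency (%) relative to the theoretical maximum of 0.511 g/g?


Fermentation efficiency = (actual / (0.511 * glucose)) * 100
= (82.89 / (0.511 * 217.8)) * 100
= 74.4772%

74.4772%


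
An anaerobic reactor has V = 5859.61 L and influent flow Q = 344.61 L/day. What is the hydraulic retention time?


HRT = V / Q
= 5859.61 / 344.61
= 17.0036 days

17.0036 days


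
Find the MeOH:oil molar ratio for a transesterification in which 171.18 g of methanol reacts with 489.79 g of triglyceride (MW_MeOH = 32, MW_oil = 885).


Molar ratio = n_MeOH / n_oil = (MeOH/32) / (oil/885) = (MeOH * 885) / (32 * oil)
= (171.18 * 885) / (32 * 489.79)
= 9.6658

9.6658


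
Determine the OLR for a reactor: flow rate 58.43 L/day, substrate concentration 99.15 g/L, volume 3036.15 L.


OLR = Q * S / V
= 58.43 * 99.15 / 3036.15
= 1.9081 g/L/day

1.9081 g/L/day


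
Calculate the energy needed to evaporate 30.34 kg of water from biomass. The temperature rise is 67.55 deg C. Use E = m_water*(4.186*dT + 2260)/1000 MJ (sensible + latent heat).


E = m_water * (4.186 * dT + 2260) / 1000
= 30.34 * (4.186 * 67.55 + 2260) / 1000
= 77.1475 MJ

77.1475 MJ


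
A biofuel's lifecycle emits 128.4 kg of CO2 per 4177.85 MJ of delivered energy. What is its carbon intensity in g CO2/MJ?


CI = CO2 * 1000 / E
= 128.4 * 1000 / 4177.85
= 30.7335 g CO2/MJ

30.7335 g CO2/MJ


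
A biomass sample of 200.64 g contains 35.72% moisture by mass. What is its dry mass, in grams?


Wd = Ww * (1 - MC/100)
= 200.64 * (1 - 35.72/100)
= 128.9714 g

128.9714 g


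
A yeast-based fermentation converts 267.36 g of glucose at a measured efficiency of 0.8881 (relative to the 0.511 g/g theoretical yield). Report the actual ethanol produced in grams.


Actual ethanol: m = 0.511 * 267.36 * 0.8881
m = 121.3331 g

121.3331 g


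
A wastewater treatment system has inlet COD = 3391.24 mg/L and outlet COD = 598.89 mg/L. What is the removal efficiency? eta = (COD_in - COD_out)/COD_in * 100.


eta = (COD_in - COD_out) / COD_in * 100
= (3391.24 - 598.89) / 3391.24 * 100
= 82.3401%

82.3401%


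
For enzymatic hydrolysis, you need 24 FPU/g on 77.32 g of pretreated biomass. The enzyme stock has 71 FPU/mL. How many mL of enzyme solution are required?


V = dosage * m_sub / activity
V = 24 * 77.32 / 71
V = 26.1363 mL

26.1363 mL


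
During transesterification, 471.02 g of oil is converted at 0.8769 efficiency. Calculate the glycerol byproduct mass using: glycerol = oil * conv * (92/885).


glycerol = oil * conv * (92/885)
= 471.02 * 0.8769 * 92 / 885
= 42.9372 g

42.9372 g


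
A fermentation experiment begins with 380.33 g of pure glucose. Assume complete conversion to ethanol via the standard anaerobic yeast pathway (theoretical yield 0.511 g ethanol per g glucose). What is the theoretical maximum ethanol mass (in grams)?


Theoretical ethanol yield: m_EtOH = 0.511 * m_glucose
m_EtOH = 0.511 * 380.33 = 194.3486 g

194.3486 g


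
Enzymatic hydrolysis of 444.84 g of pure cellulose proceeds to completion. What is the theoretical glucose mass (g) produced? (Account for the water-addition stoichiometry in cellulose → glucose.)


glucose = cellulose * 180/162
= 444.84 * 180/162
= 494.2667 g

494.2667 g


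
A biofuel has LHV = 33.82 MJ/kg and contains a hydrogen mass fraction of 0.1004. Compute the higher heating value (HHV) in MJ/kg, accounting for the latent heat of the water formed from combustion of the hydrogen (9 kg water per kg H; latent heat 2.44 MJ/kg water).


HHV = LHV + H_frac * 9 * 2.44
= 33.82 + 0.1004 * 9 * 2.44
= 36.0248 MJ/kg

36.0248 MJ/kg


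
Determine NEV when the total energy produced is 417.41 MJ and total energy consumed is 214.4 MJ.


NEV = E_out - E_in
= 417.41 - 214.4
= 203.0100 MJ

203.0100 MJ


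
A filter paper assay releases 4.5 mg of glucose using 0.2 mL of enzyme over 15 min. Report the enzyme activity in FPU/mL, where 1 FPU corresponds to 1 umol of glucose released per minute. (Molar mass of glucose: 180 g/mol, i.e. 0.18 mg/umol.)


Activity = glucose_mg / (0.18 mg/umol * V_mL * t_min)
= 4.5 / (0.18 * 0.2 * 15)
= 8.3333 FPU/mL

8.3333 FPU/mL


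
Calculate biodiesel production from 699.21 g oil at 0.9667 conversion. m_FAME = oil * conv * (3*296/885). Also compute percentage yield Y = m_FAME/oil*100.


m_FAME = oil * conv * (3 * 296 / 885) = oil * conv * (888/885)
= 699.21 * 0.9667 * 888 / 885
= 678.2176 g
Y = m_FAME / oil * 100 = conv * (888/885) * 100
= 0.9667 * 888 / 885 * 100
= 97.00%

678.2176 g FAME; Y = 97.00%


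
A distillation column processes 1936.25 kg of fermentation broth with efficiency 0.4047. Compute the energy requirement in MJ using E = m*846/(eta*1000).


E = m * 846 / (eta * 1000)
= 1936.25 * 846 / (0.4047 * 1000)
= 4047.6093 MJ

4047.6093 MJ


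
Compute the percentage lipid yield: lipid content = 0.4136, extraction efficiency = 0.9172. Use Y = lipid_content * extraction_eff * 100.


Y = lipid_content * extraction_eff * 100
= 0.4136 * 0.9172 * 100
= 37.9354%

37.9354%


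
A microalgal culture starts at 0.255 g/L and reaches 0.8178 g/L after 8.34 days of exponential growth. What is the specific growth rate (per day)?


mu = ln(X2/X1) / dt
= ln(0.8178/0.255) / 8.34
= 0.1397 per day

0.1397 per day


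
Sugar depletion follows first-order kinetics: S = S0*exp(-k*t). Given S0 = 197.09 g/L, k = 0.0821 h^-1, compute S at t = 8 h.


S = S0 * exp(-k * t)
S = 197.09 * exp(-0.0821 * 8)
S = 102.1927 g/L

102.1927 g/L


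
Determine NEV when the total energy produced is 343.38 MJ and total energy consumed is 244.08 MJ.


NEV = E_out - E_in
= 343.38 - 244.08
= 99.3000 MJ

99.3000 MJ


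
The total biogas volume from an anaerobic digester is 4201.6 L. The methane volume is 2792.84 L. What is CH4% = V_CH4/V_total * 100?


CH4% = V_CH4 / V_total * 100
= 2792.84 / 4201.6 * 100
= 66.4709%

66.4709%


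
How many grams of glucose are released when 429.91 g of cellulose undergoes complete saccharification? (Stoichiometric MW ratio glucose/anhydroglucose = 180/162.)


glucose = cellulose * 180/162
= 429.91 * 180/162
= 477.6778 g

477.6778 g


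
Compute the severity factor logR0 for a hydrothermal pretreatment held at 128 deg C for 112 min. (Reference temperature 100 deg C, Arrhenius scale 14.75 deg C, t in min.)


logR0 = log10(t * exp((T - 100) / 14.75))
= log10(112 * exp((128 - 100) / 14.75))
= 2.8736

2.8736


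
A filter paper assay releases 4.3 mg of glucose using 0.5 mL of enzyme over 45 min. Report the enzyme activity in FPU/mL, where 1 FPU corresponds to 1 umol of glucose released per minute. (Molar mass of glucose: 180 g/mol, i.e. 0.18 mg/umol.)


Activity = glucose_mg / (0.18 mg/umol * V_mL * t_min)
= 4.3 / (0.18 * 0.5 * 45)
= 1.0617 FPU/mL

1.0617 FPU/mL


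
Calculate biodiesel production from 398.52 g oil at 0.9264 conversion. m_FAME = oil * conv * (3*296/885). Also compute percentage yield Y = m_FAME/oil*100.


m_FAME = oil * conv * (3 * 296 / 885) = oil * conv * (888/885)
= 398.52 * 0.9264 * 888 / 885
= 370.4404 g
Y = m_FAME / oil * 100 = conv * (888/885) * 100
= 0.9264 * 888 / 885 * 100
= 92.95%

370.4404 g FAME; Y = 92.95%


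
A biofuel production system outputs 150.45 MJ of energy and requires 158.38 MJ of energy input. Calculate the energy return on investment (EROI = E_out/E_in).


EROI = E_out / E_in
= 150.45 / 158.38
= 0.9499

0.9499


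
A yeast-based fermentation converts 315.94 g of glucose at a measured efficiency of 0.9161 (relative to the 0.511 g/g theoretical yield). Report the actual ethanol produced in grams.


Actual ethanol: m = 0.511 * 315.94 * 0.9161
m = 147.9001 g

147.9001 g


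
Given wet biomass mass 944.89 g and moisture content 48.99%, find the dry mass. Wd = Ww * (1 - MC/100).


Wd = Ww * (1 - MC/100)
= 944.89 * (1 - 48.99/100)
= 481.9884 g

481.9884 g


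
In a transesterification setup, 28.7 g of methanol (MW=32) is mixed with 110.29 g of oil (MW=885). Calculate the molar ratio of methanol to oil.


Molar ratio = n_MeOH / n_oil = (MeOH/32) / (oil/885) = (MeOH * 885) / (32 * oil)
= (28.7 * 885) / (32 * 110.29)
= 7.1968

7.1968


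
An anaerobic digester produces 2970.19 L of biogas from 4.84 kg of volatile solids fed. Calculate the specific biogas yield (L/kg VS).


Y = V / VS
= 2970.19 / 4.84
= 613.6756 L/kg VS

613.6756 L/kg VS


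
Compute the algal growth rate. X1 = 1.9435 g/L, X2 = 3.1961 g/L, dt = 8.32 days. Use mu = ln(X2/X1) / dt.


mu = ln(X2/X1) / dt
= ln(3.1961/1.9435) / 8.32
= 0.0598 per day

0.0598 per day


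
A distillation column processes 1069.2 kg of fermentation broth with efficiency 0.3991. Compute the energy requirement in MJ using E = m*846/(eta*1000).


E = m * 846 / (eta * 1000)
= 1069.2 * 846 / (0.3991 * 1000)
= 2266.4575 MJ

2266.4575 MJ


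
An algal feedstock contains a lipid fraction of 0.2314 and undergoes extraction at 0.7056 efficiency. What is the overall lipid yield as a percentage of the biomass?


Y = lipid_content * extraction_eff * 100
= 0.2314 * 0.7056 * 100
= 16.3276%

16.3276%


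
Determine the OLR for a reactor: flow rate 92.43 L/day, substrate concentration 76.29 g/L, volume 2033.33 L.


OLR = Q * S / V
= 92.43 * 76.29 / 2033.33
= 3.4679 g/L/day

3.4679 g/L/day


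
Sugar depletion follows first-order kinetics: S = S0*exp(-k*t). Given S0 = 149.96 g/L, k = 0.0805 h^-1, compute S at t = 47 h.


S = S0 * exp(-k * t)
S = 149.96 * exp(-0.0805 * 47)
S = 3.4105 g/L

3.4105 g/L


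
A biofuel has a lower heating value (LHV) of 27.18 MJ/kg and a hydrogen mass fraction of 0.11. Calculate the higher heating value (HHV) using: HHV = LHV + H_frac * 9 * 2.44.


HHV = LHV + H_frac * 9 * 2.44
= 27.18 + 0.11 * 9 * 2.44
= 29.5956 MJ/kg

29.5956 MJ/kg


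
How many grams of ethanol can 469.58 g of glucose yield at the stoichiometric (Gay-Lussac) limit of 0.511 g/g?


Theoretical ethanol yield: m_EtOH = 0.511 * m_glucose
m_EtOH = 0.511 * 469.58 = 239.9554 g

239.9554 g


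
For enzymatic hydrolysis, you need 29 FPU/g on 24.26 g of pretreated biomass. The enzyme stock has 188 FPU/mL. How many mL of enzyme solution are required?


V = dosage * m_sub / activity
V = 29 * 24.26 / 188
V = 3.7422 mL

3.7422 mL


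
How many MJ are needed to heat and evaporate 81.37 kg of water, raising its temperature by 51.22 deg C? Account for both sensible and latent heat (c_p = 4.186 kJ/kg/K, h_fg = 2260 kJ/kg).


E = m_water * (4.186 * dT + 2260) / 1000
= 81.37 * (4.186 * 51.22 + 2260) / 1000
= 201.3425 MJ

201.3425 MJ
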